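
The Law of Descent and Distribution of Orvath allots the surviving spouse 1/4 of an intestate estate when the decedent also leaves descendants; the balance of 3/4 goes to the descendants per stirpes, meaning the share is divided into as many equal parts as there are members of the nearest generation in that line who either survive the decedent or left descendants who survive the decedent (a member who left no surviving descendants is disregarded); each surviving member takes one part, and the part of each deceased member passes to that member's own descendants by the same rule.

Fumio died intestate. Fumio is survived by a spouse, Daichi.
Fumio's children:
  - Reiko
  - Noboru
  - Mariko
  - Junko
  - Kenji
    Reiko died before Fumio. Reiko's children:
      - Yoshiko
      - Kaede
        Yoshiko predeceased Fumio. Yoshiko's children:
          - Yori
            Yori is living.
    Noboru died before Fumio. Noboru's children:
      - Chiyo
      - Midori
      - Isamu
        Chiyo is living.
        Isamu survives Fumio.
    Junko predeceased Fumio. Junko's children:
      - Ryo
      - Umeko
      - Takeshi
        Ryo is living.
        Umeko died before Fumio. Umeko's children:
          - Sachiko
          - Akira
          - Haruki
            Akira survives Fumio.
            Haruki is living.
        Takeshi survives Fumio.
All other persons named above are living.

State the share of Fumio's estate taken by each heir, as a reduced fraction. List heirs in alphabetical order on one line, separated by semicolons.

Daichi, as surviving spouse, takes 1/4.
The remaining 3/4 passes to Fumio's descendants per stirpes.
The 3/4 is divided into 5 equal shares of 3/20 among Reiko, Noboru, Mariko, Junko, Kenji.
Reiko predeceased; the 3/20 allotted to Reiko's branch passes to Reiko's issue by representation.
The 3/20 is divided into 2 equal shares of 3/40 among Yoshiko, Kaede.
Yoshiko predeceased; the 3/40 allotted to Yoshiko's branch passes to Yoshiko's issue by representation.
Yori is the sole taker at this level and receives the full 3/40.
Kaede is living and takes 3/40.
Noboru predeceased; the 3/20 allotted to Noboru's branch passes to Noboru's issue by representation.
The 3/20 is divided into 3 equal shares of 1/20 among Chiyo, Midori, Isamu.
Chiyo is living and takes 1/20.
Midori is living and takes 1/20.
Isamu is living and takes 1/20.
Mariko is living and takes 3/20.
Junko predeceased; the 3/20 allotted to Junko's branch passes to Junko's issue by representation.
The 3/20 is divided into 3 equal shares of 1/20 among Ryo, Umeko, Takeshi.
Ryo is living and takes 1/20.
Umeko predeceased; the 1/20 allotted to Umeko's branch passes to Umeko's issue by representation.
The 1/20 is divided into 3 equal shares of 1/60 among Sachiko, Akira, Haruki.
Sachiko is living and takes 1/60.
Akira is living and takes 1/60.
Haruki is living and takes 1/60.
Takeshi is living and takes 1/20.
Kenji is living and takes 3/20.

Akira 1/60; Chiyo 1/20; Daichi 1/4; Haruki 1/60; Isamu 1/20; Kaede 3/40; Kenji 3/20; Mariko 3/20; Midori 1/20; Ryo 1/20; Sachiko 1/60; Takeshi 1/20; Yori 3/40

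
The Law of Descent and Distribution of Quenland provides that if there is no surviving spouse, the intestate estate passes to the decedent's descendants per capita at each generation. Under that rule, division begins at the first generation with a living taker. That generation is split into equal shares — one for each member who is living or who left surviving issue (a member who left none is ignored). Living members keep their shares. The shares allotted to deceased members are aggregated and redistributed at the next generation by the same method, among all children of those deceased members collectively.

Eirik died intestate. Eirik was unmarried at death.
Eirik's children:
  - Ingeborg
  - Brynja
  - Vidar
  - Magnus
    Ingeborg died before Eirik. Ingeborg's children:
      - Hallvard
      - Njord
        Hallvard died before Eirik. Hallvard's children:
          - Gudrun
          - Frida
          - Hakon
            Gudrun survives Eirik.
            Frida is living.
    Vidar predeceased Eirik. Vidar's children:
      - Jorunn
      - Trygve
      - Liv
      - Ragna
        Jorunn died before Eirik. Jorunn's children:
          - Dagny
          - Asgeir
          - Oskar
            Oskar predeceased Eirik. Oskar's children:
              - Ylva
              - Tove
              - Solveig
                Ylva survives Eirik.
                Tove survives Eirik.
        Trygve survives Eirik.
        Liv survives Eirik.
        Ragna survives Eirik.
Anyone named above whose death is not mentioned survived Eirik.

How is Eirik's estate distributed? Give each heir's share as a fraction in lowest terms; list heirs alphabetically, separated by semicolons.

Asgeir 1/36; Brynja 1/4; Dagny 1/36; Frida 1/36; Gudrun 1/36; Hakon 1/36; Liv 1/12; Magnus 1/4; Njord 1/12; Ragna 1/12; Solveig 1/108; Tove 1/108; Trygve 1/12; Ylva 1/108

There is no surviving spouse, so the entire estate passes to Eirik's descendants per capita at each generation.
At generation 1 (Ingeborg, Brynja, Vidar, Magnus) there are 4 shares of (1)/4 = 1/4 each.
Living: Brynja and Magnus — each takes 1/4.
Deceased: Ingeborg and Vidar. Their combined 1/2 is pooled and carried to generation 2.
At generation 2 (Hallvard, Njord, Jorunn, Trygve, Liv, Ragna) there are 6 shares of (1/2)/6 = 1/12 each.
Living: Njord, Trygve, Liv, and Ragna — each takes 1/12.
Deceased: Hallvard and Jorunn. Their combined 1/6 is pooled and carried to generation 3.
At generation 3 (Gudrun, Frida, Hakon, Dagny, Asgeir, Oskar) there are 6 shares of (1/6)/6 = 1/36 each.
Living: Gudrun, Frida, Hakon, Dagny, and Asgeir — each takes 1/36.
Deceased: Oskar. That 1/36 share is carried to generation 4.
At generation 4 (Ylva, Tove, Solveig) there are 3 shares of (1/36)/3 = 1/108 each.
Living: Ylva, Tove, and Solveig — each takes 1/108.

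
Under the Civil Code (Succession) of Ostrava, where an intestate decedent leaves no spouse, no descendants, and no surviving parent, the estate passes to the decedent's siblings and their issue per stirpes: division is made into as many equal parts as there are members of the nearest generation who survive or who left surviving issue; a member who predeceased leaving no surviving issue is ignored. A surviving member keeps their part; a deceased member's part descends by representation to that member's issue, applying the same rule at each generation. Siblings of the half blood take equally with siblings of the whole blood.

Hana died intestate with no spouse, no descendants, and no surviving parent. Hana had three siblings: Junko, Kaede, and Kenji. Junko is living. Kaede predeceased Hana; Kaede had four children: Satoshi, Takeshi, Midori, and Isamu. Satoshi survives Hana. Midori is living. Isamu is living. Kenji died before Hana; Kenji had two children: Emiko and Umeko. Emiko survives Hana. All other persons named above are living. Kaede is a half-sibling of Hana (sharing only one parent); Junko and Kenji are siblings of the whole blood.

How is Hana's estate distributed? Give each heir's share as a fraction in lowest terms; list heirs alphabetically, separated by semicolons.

No spouse, descendants, or parent survives, so the estate passes to Hana's siblings per stirpes.
Half-blood and whole-blood siblings take equally under the stated rule.
The estate is divided into 3 equal shares of 1/3 among Junko, Kaede, Kenji.
Junko is living and takes 1/3.
Kaede predeceased; the 1/3 allotted to Kaede's branch passes to Kaede's issue by representation.
The 1/3 is divided into 4 equal shares of 1/12 among Satoshi, Takeshi, Midori, Isamu.
Satoshi is living and takes 1/12.
Takeshi is living and takes 1/12.
Midori is living and takes 1/12.
Isamu is living and takes 1/12.
Kenji predeceased; the 1/3 allotted to Kenji's branch passes to Kenji's issue by representation.
The 1/3 is divided into 2 equal shares of 1/6 among Emiko, Umeko.
Emiko is living and takes 1/6.
Umeko is living and takes 1/6.

Emiko 1/6; Isamu 1/12; Junko 1/3; Midori 1/12; Satoshi 1/12; Takeshi 1/12; Umeko 1/6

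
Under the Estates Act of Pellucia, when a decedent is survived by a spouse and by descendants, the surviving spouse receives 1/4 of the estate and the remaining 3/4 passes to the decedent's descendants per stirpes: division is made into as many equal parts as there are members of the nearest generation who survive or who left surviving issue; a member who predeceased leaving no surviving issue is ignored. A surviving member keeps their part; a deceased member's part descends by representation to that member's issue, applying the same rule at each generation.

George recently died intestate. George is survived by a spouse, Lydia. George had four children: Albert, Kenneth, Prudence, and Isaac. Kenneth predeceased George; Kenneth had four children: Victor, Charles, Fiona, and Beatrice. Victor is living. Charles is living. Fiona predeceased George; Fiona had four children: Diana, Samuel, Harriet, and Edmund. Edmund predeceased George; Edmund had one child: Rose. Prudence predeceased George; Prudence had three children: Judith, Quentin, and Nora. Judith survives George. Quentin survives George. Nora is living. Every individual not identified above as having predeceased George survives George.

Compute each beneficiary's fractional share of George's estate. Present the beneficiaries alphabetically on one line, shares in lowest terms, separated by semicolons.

Lydia, as surviving spouse, takes 1/4.
The remaining 3/4 passes to George's descendants per stirpes.
The 3/4 is divided into 4 equal shares of 3/16 among Albert, Kenneth, Prudence, Isaac.
Albert is living and takes 3/16.
Kenneth predeceased; the 3/16 allotted to Kenneth's branch passes to Kenneth's issue by representation.
The 3/16 is divided into 4 equal shares of 3/64 among Victor, Charles, Fiona, Beatrice.
Victor is living and takes 3/64.
Charles is living and takes 3/64.
Fiona predeceased; the 3/64 allotted to Fiona's branch passes to Fiona's issue by representation.
The 3/64 is divided into 4 equal shares of 3/256 among Diana, Samuel, Harriet, Edmund.
Diana is living and takes 3/256.
Samuel is living and takes 3/256.
Harriet is living and takes 3/256.
Edmund predeceased; the 3/256 allotted to Edmund's branch passes to Edmund's issue by representation.
Rose is the sole taker at this level and receives the full 3/256.
Beatrice is living and takes 3/64.
Prudence predeceased; the 3/16 allotted to Prudence's branch passes to Prudence's issue by representation.
The 3/16 is divided into 3 equal shares of 1/16 among Judith, Quentin, Nora.
Judith is living and takes 1/16.
Quentin is living and takes 1/16.
Nora is living and takes 1/16.
Isaac is living and takes 3/16.

Albert 3/16; Beatrice 3/64; Charles 3/64; Diana 3/256; Harriet 3/256; Isaac 3/16; Judith 1/16; Lydia 1/4; Nora 1/16; Quentin 1/16; Rose 3/256; Samuel 3/256; Victor 3/64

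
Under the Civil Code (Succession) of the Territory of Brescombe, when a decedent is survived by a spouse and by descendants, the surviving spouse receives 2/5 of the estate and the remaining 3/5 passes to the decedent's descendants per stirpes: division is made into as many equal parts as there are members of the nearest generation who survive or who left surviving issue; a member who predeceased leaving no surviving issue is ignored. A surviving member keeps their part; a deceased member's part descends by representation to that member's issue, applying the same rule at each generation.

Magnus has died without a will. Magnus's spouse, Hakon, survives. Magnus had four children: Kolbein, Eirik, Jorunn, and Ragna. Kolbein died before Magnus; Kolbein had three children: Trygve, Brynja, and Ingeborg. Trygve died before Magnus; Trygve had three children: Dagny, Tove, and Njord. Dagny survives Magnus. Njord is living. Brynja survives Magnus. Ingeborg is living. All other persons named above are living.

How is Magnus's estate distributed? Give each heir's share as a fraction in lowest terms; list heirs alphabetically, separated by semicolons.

Brynja 1/20; Dagny 1/60; Eirik 3/20; Hakon 2/5; Ingeborg 1/20; Jorunn 3/20; Njord 1/60; Ragna 3/20; Tove 1/60

Hakon, as surviving spouse, takes 2/5.
The remaining 3/5 passes to Magnus's descendants per stirpes.
The 3/5 is divided into 4 equal shares of 3/20 among Kolbein, Eirik, Jorunn, Ragna.
Kolbein predeceased; the 3/20 allotted to Kolbein's branch passes to Kolbein's issue by representation.
The 3/20 is divided into 3 equal shares of 1/20 among Trygve, Brynja, Ingeborg.
Trygve predeceased; the 1/20 allotted to Trygve's branch passes to Trygve's issue by representation.
The 1/20 is divided into 3 equal shares of 1/60 among Dagny, Tove, Njord.
Dagny is living and takes 1/60.
Tove is living and takes 1/60.
Njord is living and takes 1/60.
Brynja is living and takes 1/20.
Ingeborg is living and takes 1/20.
Eirik is living and takes 3/20.
Jorunn is living and takes 3/20.
Ragna is living and takes 3/20.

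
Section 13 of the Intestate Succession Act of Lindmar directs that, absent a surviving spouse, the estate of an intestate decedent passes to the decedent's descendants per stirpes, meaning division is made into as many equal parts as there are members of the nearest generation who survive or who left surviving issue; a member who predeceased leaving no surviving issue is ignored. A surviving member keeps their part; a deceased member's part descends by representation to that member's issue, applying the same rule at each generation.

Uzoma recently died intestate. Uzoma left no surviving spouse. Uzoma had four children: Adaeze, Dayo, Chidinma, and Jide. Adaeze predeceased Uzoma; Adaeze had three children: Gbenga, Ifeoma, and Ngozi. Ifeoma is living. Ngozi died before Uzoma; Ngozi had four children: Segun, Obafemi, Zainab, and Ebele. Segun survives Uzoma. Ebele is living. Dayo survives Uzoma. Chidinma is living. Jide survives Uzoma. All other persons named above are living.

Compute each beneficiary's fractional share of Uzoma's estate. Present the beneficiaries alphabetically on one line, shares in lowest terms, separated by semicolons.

Chidinma 1/4; Dayo 1/4; Ebele 1/48; Gbenga 1/12; Ifeoma 1/12; Jide 1/4; Obafemi 1/48; Segun 1/48; Zainab 1/48

There is no surviving spouse, so the entire estate passes to Uzoma's descendants per stirpes.
The estate is divided into 4 equal shares of 1/4 among Adaeze, Dayo, Chidinma, Jide.
Adaeze predeceased; the 1/4 allotted to Adaeze's branch passes to Adaeze's issue by representation.
The 1/4 is divided into 3 equal shares of 1/12 among Gbenga, Ifeoma, Ngozi.
Gbenga is living and takes 1/12.
Ifeoma is living and takes 1/12.
Ngozi predeceased; the 1/12 allotted to Ngozi's branch passes to Ngozi's issue by representation.
The 1/12 is divided into 4 equal shares of 1/48 among Segun, Obafemi, Zainab, Ebele.
Segun is living and takes 1/48.
Obafemi is living and takes 1/48.
Zainab is living and takes 1/48.
Ebele is living and takes 1/48.
Dayo is living and takes 1/4.
Chidinma is living and takes 1/4.
Jide is living and takes 1/4.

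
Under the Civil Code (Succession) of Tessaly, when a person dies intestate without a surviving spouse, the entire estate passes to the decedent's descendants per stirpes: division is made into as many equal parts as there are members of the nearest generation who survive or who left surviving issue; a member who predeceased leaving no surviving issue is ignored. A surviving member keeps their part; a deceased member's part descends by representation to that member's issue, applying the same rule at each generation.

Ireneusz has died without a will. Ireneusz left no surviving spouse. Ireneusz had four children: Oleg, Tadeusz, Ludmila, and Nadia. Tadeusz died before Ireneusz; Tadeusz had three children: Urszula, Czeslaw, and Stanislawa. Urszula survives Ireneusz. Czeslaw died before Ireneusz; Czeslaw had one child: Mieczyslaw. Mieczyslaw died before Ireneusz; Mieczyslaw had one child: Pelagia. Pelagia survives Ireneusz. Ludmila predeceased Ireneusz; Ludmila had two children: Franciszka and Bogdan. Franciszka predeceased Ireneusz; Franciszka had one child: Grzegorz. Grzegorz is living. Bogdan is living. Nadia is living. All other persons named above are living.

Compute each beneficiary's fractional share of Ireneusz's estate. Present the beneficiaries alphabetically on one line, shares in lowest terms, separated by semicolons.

Bogdan 1/8; Grzegorz 1/8; Nadia 1/4; Oleg 1/4; Pelagia 1/12; Stanislawa 1/12; Urszula 1/12

There is no surviving spouse, so the entire estate passes to Ireneusz's descendants per stirpes.
The estate is divided into 4 equal shares of 1/4 among Oleg, Tadeusz, Ludmila, Nadia.
Oleg is living and takes 1/4.
Tadeusz predeceased; the 1/4 allotted to Tadeusz's branch passes to Tadeusz's issue by representation.
The 1/4 is divided into 3 equal shares of 1/12 among Urszula, Czeslaw, Stanislawa.
Urszula is living and takes 1/12.
Czeslaw predeceased; the 1/12 allotted to Czeslaw's branch passes to Czeslaw's issue by representation.
Mieczyslaw's line is the sole branch at this level, so the full 1/12 passes to Mieczyslaw's issue by representation.
Pelagia is the sole taker at this level and receives the full 1/12.
Stanislawa is living and takes 1/12.
Ludmila predeceased; the 1/4 allotted to Ludmila's branch passes to Ludmila's issue by representation.
The 1/4 is divided into 2 equal shares of 1/8 among Franciszka, Bogdan.
Franciszka predeceased; the 1/8 allotted to Franciszka's branch passes to Franciszka's issue by representation.
Grzegorz is the sole taker at this level and receives the full 1/8.
Bogdan is living and takes 1/8.
Nadia is living and takes 1/4.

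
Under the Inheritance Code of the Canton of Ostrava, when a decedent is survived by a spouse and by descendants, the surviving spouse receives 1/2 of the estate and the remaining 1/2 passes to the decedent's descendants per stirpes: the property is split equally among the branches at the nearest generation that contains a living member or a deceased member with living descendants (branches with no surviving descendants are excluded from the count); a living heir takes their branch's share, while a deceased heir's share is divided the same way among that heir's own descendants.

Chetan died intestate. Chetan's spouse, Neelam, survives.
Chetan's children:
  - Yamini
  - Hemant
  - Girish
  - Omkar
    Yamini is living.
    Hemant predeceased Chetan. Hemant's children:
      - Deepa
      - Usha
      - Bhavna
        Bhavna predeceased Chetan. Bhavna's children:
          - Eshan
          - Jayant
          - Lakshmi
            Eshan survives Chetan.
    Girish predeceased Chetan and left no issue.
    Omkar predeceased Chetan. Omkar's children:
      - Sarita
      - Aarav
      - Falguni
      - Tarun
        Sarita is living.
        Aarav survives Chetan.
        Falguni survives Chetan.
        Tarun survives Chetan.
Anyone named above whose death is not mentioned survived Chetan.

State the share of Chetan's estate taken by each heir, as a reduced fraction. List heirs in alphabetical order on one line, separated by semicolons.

Neelam, as surviving spouse, takes 1/2.
The remaining 1/2 passes to Chetan's descendants per stirpes.
Girish left no surviving issue, so that branch lapses and is disregarded.
The 1/2 is divided into 3 equal shares of 1/6 among Yamini, Hemant, Omkar.
Yamini is living and takes 1/6.
Hemant predeceased; the 1/6 allotted to Hemant's branch passes to Hemant's issue by representation.
The 1/6 is divided into 3 equal shares of 1/18 among Deepa, Usha, Bhavna.
Deepa is living and takes 1/18.
Usha is living and takes 1/18.
Bhavna predeceased; the 1/18 allotted to Bhavna's branch passes to Bhavna's issue by representation.
The 1/18 is divided into 3 equal shares of 1/54 among Eshan, Jayant, Lakshmi.
Eshan is living and takes 1/54.
Jayant is living and takes 1/54.
Lakshmi is living and takes 1/54.
Omkar predeceased; the 1/6 allotted to Omkar's branch passes to Omkar's issue by representation.
The 1/6 is divided into 4 equal shares of 1/24 among Sarita, Aarav, Falguni, Tarun.
Sarita is living and takes 1/24.
Aarav is living and takes 1/24.
Falguni is living and takes 1/24.
Tarun is living and takes 1/24.

Aarav 1/24; Deepa 1/18; Eshan 1/54; Falguni 1/24; Jayant 1/54; Lakshmi 1/54; Neelam 1/2; Sarita 1/24; Tarun 1/24; Usha 1/18; Yamini 1/6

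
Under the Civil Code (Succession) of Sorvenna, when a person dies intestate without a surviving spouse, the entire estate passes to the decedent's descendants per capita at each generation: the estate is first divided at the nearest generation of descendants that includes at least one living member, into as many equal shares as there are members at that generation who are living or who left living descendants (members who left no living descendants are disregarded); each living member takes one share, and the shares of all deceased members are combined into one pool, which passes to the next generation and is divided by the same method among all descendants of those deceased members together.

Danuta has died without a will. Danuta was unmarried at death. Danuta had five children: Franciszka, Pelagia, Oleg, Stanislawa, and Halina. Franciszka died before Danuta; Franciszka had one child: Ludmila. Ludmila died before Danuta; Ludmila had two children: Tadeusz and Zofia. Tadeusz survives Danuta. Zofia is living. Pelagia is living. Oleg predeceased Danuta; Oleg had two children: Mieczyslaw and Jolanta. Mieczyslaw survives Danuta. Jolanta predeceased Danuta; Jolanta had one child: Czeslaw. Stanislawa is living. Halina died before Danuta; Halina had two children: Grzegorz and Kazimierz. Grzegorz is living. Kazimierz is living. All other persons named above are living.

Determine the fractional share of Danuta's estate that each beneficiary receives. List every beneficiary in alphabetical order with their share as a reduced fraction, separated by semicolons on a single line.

Czeslaw 2/25; Grzegorz 3/25; Kazimierz 3/25; Mieczyslaw 3/25; Pelagia 1/5; Stanislawa 1/5; Tadeusz 2/25; Zofia 2/25

There is no surviving spouse, so the entire estate passes to Danuta's descendants per capita at each generation.
At generation 1 (Franciszka, Pelagia, Oleg, Stanislawa, Halina) there are 5 shares of (1)/5 = 1/5 each.
Living: Pelagia and Stanislawa — each takes 1/5.
Deceased: Franciszka, Oleg, and Halina. Their combined 3/5 is pooled and carried to generation 2.
At generation 2 (Ludmila, Mieczyslaw, Jolanta, Grzegorz, Kazimierz) there are 5 shares of (3/5)/5 = 3/25 each.
Living: Mieczyslaw, Grzegorz, and Kazimierz — each takes 3/25.
Deceased: Ludmila and Jolanta. Their combined 6/25 is pooled and carried to generation 3.
At generation 3 (Tadeusz, Zofia, Czeslaw) there are 3 shares of (6/25)/3 = 2/25 each.
Living: Tadeusz, Zofia, and Czeslaw — each takes 2/25.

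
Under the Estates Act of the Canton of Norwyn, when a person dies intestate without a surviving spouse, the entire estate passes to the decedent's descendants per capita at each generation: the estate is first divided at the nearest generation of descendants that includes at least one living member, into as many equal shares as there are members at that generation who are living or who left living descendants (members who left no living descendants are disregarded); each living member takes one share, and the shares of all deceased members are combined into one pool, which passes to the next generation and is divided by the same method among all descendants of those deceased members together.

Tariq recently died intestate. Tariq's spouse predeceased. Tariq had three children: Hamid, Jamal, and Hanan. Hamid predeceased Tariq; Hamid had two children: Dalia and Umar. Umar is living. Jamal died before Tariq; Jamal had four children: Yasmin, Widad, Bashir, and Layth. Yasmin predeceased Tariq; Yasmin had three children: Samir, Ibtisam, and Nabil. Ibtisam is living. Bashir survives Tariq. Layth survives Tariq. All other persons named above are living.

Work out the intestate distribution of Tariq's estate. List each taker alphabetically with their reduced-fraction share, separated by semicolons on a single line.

Bashir 1/9; Dalia 1/9; Hanan 1/3; Ibtisam 1/27; Layth 1/9; Nabil 1/27; Samir 1/27; Umar 1/9; Widad 1/9

There is no surviving spouse, so the entire estate passes to Tariq's descendants per capita at each generation.
At generation 1 (Hamid, Jamal, Hanan) there are 3 shares of (1)/3 = 1/3 each.
Living: Hanan — each takes 1/3.
Deceased: Hamid and Jamal. Their combined 2/3 is pooled and carried to generation 2.
At generation 2 (Dalia, Umar, Yasmin, Widad, Bashir, Layth) there are 6 shares of (2/3)/6 = 1/9 each.
Living: Dalia, Umar, Widad, Bashir, and Layth — each takes 1/9.
Deceased: Yasmin. That 1/9 share is carried to generation 3.
At generation 3 (Samir, Ibtisam, Nabil) there are 3 shares of (1/9)/3 = 1/27 each.
Living: Samir, Ibtisam, and Nabil — each takes 1/27.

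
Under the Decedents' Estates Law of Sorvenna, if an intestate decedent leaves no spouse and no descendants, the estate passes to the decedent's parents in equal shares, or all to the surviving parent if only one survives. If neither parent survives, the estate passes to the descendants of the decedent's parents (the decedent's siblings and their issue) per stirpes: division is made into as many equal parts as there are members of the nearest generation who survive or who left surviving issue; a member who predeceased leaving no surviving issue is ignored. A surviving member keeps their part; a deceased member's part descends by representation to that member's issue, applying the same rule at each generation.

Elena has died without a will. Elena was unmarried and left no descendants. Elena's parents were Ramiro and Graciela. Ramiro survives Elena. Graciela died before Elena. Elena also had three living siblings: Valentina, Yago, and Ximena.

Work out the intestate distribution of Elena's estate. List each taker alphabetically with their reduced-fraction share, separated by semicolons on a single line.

Only one parent, Ramiro, survives, so Ramiro takes the entire estate. The siblings take nothing because a surviving parent has priority.

Ramiro 1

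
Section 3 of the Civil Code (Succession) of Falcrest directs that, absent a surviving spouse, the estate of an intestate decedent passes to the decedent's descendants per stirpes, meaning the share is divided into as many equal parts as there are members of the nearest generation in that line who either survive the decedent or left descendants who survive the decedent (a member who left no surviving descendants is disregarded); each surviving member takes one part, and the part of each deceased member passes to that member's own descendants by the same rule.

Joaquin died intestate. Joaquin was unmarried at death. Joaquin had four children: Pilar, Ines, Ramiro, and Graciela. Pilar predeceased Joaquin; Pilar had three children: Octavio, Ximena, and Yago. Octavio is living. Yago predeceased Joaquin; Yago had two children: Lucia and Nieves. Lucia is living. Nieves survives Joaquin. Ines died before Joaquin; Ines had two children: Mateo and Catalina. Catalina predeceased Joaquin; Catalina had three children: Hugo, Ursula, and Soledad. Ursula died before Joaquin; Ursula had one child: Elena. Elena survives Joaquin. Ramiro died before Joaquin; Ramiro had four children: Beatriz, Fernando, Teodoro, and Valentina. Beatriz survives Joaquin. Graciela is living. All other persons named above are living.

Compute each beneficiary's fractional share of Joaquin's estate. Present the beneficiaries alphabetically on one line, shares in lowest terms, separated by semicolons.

There is no surviving spouse, so the entire estate passes to Joaquin's descendants per stirpes.
The estate is divided into 4 equal shares of 1/4 among Pilar, Ines, Ramiro, Graciela.
Pilar predeceased; the 1/4 allotted to Pilar's branch passes to Pilar's issue by representation.
The 1/4 is divided into 3 equal shares of 1/12 among Octavio, Ximena, Yago.
Octavio is living and takes 1/12.
Ximena is living and takes 1/12.
Yago predeceased; the 1/12 allotted to Yago's branch passes to Yago's issue by representation.
The 1/12 is divided into 2 equal shares of 1/24 among Lucia, Nieves.
Lucia is living and takes 1/24.
Nieves is living and takes 1/24.
Ines predeceased; the 1/4 allotted to Ines's branch passes to Ines's issue by representation.
The 1/4 is divided into 2 equal shares of 1/8 among Mateo, Catalina.
Mateo is living and takes 1/8.
Catalina predeceased; the 1/8 allotted to Catalina's branch passes to Catalina's issue by representation.
The 1/8 is divided into 3 equal shares of 1/24 among Hugo, Ursula, Soledad.
Hugo is living and takes 1/24.
Ursula predeceased; the 1/24 allotted to Ursula's branch passes to Ursula's issue by representation.
Elena is the sole taker at this level and receives the full 1/24.
Soledad is living and takes 1/24.
Ramiro predeceased; the 1/4 allotted to Ramiro's branch passes to Ramiro's issue by representation.
The 1/4 is divided into 4 equal shares of 1/16 among Beatriz, Fernando, Teodoro, Valentina.
Beatriz is living and takes 1/16.
Fernando is living and takes 1/16.
Teodoro is living and takes 1/16.
Valentina is living and takes 1/16.
Graciela is living and takes 1/4.

Beatriz 1/16; Elena 1/24; Fernando 1/16; Graciela 1/4; Hugo 1/24; Lucia 1/24; Mateo 1/8; Nieves 1/24; Octavio 1/12; Soledad 1/24; Teodoro 1/16; Valentina 1/16; Ximena 1/12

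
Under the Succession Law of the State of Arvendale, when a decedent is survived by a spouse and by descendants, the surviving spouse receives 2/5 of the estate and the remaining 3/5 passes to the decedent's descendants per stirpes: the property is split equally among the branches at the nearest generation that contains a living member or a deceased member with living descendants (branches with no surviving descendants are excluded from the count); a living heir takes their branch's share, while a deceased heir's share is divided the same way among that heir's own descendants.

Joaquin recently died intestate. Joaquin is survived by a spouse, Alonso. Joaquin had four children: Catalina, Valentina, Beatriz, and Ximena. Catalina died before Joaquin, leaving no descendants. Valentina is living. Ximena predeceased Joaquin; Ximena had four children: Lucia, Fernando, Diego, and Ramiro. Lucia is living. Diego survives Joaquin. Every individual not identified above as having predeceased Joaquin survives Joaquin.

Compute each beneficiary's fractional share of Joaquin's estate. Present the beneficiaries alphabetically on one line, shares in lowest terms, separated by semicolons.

Alonso, as surviving spouse, takes 2/5.
The remaining 3/5 passes to Joaquin's descendants per stirpes.
Catalina left no surviving issue, so that branch lapses and is disregarded.
The 3/5 is divided into 3 equal shares of 1/5 among Valentina, Beatriz, Ximena.
Valentina is living and takes 1/5.
Beatriz is living and takes 1/5.
Ximena predeceased; the 1/5 allotted to Ximena's branch passes to Ximena's issue by representation.
The 1/5 is divided into 4 equal shares of 1/20 among Lucia, Fernando, Diego, Ramiro.
Lucia is living and takes 1/20.
Fernando is living and takes 1/20.
Diego is living and takes 1/20.
Ramiro is living and takes 1/20.

Alonso 2/5; Beatriz 1/5; Diego 1/20; Fernando 1/20; Lucia 1/20; Ramiro 1/20; Valentina 1/5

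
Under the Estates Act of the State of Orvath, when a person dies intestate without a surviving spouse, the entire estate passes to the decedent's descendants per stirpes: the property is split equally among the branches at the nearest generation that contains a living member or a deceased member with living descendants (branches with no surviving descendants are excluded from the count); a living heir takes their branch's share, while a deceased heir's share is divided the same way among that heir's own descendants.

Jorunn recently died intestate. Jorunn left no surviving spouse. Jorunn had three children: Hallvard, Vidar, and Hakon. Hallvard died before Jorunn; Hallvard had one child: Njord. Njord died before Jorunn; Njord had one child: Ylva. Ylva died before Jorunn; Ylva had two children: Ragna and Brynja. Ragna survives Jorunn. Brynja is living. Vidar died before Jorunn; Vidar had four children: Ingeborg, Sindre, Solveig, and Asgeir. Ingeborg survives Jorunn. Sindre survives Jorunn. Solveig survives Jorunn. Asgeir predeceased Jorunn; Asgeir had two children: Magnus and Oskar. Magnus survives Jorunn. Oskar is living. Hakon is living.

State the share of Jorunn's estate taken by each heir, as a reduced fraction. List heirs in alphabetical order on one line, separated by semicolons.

There is no surviving spouse, so the entire estate passes to Jorunn's descendants per stirpes.
The estate is divided into 3 equal shares of 1/3 among Hallvard, Vidar, Hakon.
Hallvard predeceased; the 1/3 allotted to Hallvard's branch passes to Hallvard's issue by representation.
Njord's line is the sole branch at this level, so the full 1/3 passes to Njord's issue by representation.
Ylva's line is the sole branch at this level, so the full 1/3 passes to Ylva's issue by representation.
The 1/3 is divided into 2 equal shares of 1/6 among Ragna, Brynja.
Ragna is living and takes 1/6.
Brynja is living and takes 1/6.
Vidar predeceased; the 1/3 allotted to Vidar's branch passes to Vidar's issue by representation.
The 1/3 is divided into 4 equal shares of 1/12 among Ingeborg, Sindre, Solveig, Asgeir.
Ingeborg is living and takes 1/12.
Sindre is living and takes 1/12.
Solveig is living and takes 1/12.
Asgeir predeceased; the 1/12 allotted to Asgeir's branch passes to Asgeir's issue by representation.
The 1/12 is divided into 2 equal shares of 1/24 among Magnus, Oskar.
Magnus is living and takes 1/24.
Oskar is living and takes 1/24.
Hakon is living and takes 1/3.

Brynja 1/6; Hakon 1/3; Ingeborg 1/12; Magnus 1/24; Oskar 1/24; Ragna 1/6; Sindre 1/12; Solveig 1/12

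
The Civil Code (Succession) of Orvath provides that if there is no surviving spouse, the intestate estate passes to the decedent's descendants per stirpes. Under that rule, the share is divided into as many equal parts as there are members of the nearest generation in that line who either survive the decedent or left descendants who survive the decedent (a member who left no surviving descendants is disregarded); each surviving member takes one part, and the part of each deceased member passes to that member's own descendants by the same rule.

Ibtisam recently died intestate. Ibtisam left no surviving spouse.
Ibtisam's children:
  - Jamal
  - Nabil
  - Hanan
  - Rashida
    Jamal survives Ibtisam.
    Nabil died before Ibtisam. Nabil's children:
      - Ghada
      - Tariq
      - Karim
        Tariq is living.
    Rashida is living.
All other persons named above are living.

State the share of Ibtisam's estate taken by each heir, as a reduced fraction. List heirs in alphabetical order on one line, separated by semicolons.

There is no surviving spouse, so the entire estate passes to Ibtisam's descendants per stirpes.
The estate is divided into 4 equal shares of 1/4 among Jamal, Nabil, Hanan, Rashida.
Jamal is living and takes 1/4.
Nabil predeceased; the 1/4 allotted to Nabil's branch passes to Nabil's issue by representation.
The 1/4 is divided into 3 equal shares of 1/12 among Ghada, Tariq, Karim.
Ghada is living and takes 1/12.
Tariq is living and takes 1/12.
Karim is living and takes 1/12.
Hanan is living and takes 1/4.
Rashida is living and takes 1/4.

Ghada 1/12; Hanan 1/4; Jamal 1/4; Karim 1/12; Rashida 1/4; Tariq 1/12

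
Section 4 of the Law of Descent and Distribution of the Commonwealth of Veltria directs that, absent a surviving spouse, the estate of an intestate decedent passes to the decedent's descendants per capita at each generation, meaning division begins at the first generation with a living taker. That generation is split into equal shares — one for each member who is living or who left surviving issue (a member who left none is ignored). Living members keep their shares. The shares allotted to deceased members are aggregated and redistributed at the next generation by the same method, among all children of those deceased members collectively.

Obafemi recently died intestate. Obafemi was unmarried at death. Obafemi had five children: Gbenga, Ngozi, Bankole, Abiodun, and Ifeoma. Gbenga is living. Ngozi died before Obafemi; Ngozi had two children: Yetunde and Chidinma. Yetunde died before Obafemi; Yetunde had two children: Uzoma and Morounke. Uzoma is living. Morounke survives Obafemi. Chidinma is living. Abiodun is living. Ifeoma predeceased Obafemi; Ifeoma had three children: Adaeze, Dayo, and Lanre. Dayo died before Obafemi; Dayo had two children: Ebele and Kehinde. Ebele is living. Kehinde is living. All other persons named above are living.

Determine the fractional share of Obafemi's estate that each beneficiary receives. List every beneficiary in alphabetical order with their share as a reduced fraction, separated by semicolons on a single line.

Abiodun 1/5; Adaeze 2/25; Bankole 1/5; Chidinma 2/25; Ebele 1/25; Gbenga 1/5; Kehinde 1/25; Lanre 2/25; Morounke 1/25; Uzoma 1/25

There is no surviving spouse, so the entire estate passes to Obafemi's descendants per capita at each generation.
At generation 1 (Gbenga, Ngozi, Bankole, Abiodun, Ifeoma) there are 5 shares of (1)/5 = 1/5 each.
Living: Gbenga, Bankole, and Abiodun — each takes 1/5.
Deceased: Ngozi and Ifeoma. Their combined 2/5 is pooled and carried to generation 2.
At generation 2 (Yetunde, Chidinma, Adaeze, Dayo, Lanre) there are 5 shares of (2/5)/5 = 2/25 each.
Living: Chidinma, Adaeze, and Lanre — each takes 2/25.
Deceased: Yetunde and Dayo. Their combined 4/25 is pooled and carried to generation 3.
At generation 3 (Uzoma, Morounke, Ebele, Kehinde) there are 4 shares of (4/25)/4 = 1/25 each.
Living: Uzoma, Morounke, Ebele, and Kehinde — each takes 1/25.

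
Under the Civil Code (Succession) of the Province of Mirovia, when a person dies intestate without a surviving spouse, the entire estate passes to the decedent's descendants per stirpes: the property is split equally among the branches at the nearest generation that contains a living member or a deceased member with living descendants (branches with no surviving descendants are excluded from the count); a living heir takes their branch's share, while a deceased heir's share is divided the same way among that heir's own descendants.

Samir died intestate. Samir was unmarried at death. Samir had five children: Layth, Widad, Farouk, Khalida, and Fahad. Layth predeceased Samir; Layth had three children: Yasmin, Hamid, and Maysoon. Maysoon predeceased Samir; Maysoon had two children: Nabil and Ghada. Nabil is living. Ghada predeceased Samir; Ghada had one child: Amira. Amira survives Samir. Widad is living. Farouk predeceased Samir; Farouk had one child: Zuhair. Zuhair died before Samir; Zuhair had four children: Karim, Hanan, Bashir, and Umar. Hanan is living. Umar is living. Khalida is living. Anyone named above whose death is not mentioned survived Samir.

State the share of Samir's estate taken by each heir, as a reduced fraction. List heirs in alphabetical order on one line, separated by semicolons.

Amira 1/30; Bashir 1/20; Fahad 1/5; Hamid 1/15; Hanan 1/20; Karim 1/20; Khalida 1/5; Nabil 1/30; Umar 1/20; Widad 1/5; Yasmin 1/15

There is no surviving spouse, so the entire estate passes to Samir's descendants per stirpes.
The estate is divided into 5 equal shares of 1/5 among Layth, Widad, Farouk, Khalida, Fahad.
Layth predeceased; the 1/5 allotted to Layth's branch passes to Layth's issue by representation.
The 1/5 is divided into 3 equal shares of 1/15 among Yasmin, Hamid, Maysoon.
Yasmin is living and takes 1/15.
Hamid is living and takes 1/15.
Maysoon predeceased; the 1/15 allotted to Maysoon's branch passes to Maysoon's issue by representation.
The 1/15 is divided into 2 equal shares of 1/30 among Nabil, Ghada.
Nabil is living and takes 1/30.
Ghada predeceased; the 1/30 allotted to Ghada's branch passes to Ghada's issue by representation.
Amira is the sole taker at this level and receives the full 1/30.
Widad is living and takes 1/5.
Farouk predeceased; the 1/5 allotted to Farouk's branch passes to Farouk's issue by representation.
Zuhair's line is the sole branch at this level, so the full 1/5 passes to Zuhair's issue by representation.
The 1/5 is divided into 4 equal shares of 1/20 among Karim, Hanan, Bashir, Umar.
Karim is living and takes 1/20.
Hanan is living and takes 1/20.
Bashir is living and takes 1/20.
Umar is living and takes 1/20.
Khalida is living and takes 1/5.
Fahad is living and takes 1/5.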